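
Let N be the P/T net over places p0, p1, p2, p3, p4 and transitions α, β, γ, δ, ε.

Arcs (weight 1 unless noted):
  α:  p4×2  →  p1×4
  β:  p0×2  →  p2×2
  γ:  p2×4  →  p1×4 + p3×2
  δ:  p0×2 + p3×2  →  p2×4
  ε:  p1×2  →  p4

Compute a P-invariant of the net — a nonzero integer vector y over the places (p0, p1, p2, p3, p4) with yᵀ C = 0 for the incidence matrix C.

y = (p0:2, p1:1, p2:2, p3:2, p4:2)

Incidence matrix C (rows=places, cols=transitions):
        α    β    γ    δ    ε
   p0   0   -2    0   -2    0
   p1   4    0    4    0   -2
   p2   0    2   -4    4    0
   p3   0    0    2   -2    0
   p4  -2    0    0    0    1

Candidate y = [2, 1, 2, 2, 2]; check y·C column-wise:
  col α: 2·0 + 1·4 + 2·0 + 2·0 + 2·-2 = 0
  col β: 2·-2 + 1·0 + 2·2 + 2·0 + 2·0 = 0
  col γ: 2·0 + 1·4 + 2·-4 + 2·2 + 2·0 = 0
  col δ: 2·-2 + 1·0 + 2·4 + 2·-2 + 2·0 = 0
  col ε: 2·0 + 1·-2 + 2·0 + 2·0 + 2·1 = 0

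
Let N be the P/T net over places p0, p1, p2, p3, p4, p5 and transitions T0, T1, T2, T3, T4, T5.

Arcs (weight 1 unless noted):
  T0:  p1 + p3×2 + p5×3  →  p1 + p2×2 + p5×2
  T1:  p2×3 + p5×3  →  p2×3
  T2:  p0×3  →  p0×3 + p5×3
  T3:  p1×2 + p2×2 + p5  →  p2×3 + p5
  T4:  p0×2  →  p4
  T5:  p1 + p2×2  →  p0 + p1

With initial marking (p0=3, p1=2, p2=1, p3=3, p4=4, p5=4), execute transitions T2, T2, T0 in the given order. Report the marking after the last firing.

step 1: fire T2:  (p0=3, p1=2, p2=1, p3=3, p4=4, p5=4) → (p0=3, p1=2, p2=1, p3=3, p4=4, p5=7)
step 2: fire T2:  (p0=3, p1=2, p2=1, p3=3, p4=4, p5=7) → (p0=3, p1=2, p2=1, p3=3, p4=4, p5=10)
step 3: fire T0:  (p0=3, p1=2, p2=1, p3=3, p4=4, p5=10) → (p0=3, p1=2, p2=3, p3=1, p4=4, p5=9)

(p0=3, p1=2, p2=3, p3=1, p4=4, p5=9)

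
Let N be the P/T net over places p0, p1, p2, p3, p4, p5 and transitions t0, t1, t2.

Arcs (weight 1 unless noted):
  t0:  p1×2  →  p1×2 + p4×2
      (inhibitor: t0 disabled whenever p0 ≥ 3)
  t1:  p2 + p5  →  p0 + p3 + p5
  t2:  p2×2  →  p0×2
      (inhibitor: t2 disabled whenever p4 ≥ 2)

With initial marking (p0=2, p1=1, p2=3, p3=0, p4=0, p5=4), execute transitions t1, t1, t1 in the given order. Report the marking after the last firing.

(p0=5, p1=1, p2=0, p3=3, p4=0, p5=4)

step 1: fire t1:  (p0=2, p1=1, p2=3, p3=0, p4=0, p5=4) → (p0=3, p1=1, p2=2, p3=1, p4=0, p5=4)
step 2: fire t1:  (p0=3, p1=1, p2=2, p3=1, p4=0, p5=4) → (p0=4, p1=1, p2=1, p3=2, p4=0, p5=4)
step 3: fire t1:  (p0=4, p1=1, p2=1, p3=2, p4=0, p5=4) → (p0=5, p1=1, p2=0, p3=3, p4=0, p5=4)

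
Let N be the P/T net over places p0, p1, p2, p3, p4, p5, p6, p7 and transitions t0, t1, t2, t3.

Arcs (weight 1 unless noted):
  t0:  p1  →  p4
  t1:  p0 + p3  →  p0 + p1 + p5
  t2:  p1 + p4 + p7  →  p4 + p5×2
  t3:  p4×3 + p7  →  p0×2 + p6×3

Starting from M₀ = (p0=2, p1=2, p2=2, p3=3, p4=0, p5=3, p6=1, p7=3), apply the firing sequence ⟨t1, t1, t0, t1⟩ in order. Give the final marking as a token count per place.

(p0=2, p1=4, p2=2, p3=0, p4=1, p5=6, p6=1, p7=3)

step 1: fire t1:  (p0=2, p1=2, p2=2, p3=3, p4=0, p5=3, p6=1, p7=3) → (p0=2, p1=3, p2=2, p3=2, p4=0, p5=4, p6=1, p7=3)
step 2: fire t1:  (p0=2, p1=3, p2=2, p3=2, p4=0, p5=4, p6=1, p7=3) → (p0=2, p1=4, p2=2, p3=1, p4=0, p5=5, p6=1, p7=3)
step 3: fire t0:  (p0=2, p1=4, p2=2, p3=1, p4=0, p5=5, p6=1, p7=3) → (p0=2, p1=3, p2=2, p3=1, p4=1, p5=5, p6=1, p7=3)
step 4: fire t1:  (p0=2, p1=3, p2=2, p3=1, p4=1, p5=5, p6=1, p7=3) → (p0=2, p1=4, p2=2, p3=0, p4=1, p5=6, p6=1, p7=3)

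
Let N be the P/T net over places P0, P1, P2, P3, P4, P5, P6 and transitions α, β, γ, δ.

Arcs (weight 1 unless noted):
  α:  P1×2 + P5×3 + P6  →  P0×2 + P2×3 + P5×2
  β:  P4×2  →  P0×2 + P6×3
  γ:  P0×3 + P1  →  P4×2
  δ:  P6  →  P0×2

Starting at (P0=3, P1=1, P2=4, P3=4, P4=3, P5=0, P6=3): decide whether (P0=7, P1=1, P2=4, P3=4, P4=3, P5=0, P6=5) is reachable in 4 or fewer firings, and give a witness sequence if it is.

depth 0: 1 marking
depth 1: 4 markings reached so far
depth 2: 8 markings reached so far
depth 3: 13 markings reached so far
depth 4: 17 markings reached so far
target is not among the 17 markings reachable within 4 steps

NO — not reachable within 4 firings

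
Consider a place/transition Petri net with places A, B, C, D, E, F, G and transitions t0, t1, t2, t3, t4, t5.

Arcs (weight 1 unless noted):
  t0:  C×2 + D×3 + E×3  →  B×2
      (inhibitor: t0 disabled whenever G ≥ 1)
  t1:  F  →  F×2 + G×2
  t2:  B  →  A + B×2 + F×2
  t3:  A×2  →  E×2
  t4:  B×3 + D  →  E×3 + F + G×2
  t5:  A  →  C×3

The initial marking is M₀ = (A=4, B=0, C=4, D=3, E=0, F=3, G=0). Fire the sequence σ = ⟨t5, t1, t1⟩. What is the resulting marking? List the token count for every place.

(A=3, B=0, C=7, D=3, E=0, F=5, G=4)

step 1: fire t5:  (A=4, B=0, C=4, D=3, E=0, F=3, G=0) → (A=3, B=0, C=7, D=3, E=0, F=3, G=0)
step 2: fire t1:  (A=3, B=0, C=7, D=3, E=0, F=3, G=0) → (A=3, B=0, C=7, D=3, E=0, F=4, G=2)
step 3: fire t1:  (A=3, B=0, C=7, D=3, E=0, F=4, G=2) → (A=3, B=0, C=7, D=3, E=0, F=5, G=4)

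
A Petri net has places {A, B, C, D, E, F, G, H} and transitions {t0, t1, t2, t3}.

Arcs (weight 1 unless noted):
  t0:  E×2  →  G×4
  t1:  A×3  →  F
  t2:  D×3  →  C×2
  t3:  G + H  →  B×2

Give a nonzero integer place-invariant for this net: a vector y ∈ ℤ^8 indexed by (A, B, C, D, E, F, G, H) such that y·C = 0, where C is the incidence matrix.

y = (A:0, B:0, C:3, D:2, E:0, F:0, G:0, H:0)

Incidence matrix C (rows=places, cols=transitions):
       t0   t1   t2   t3
    A   0   -3    0    0
    B   0    0    0    2
    C   0    0    2    0
    D   0    0   -3    0
    E  -2    0    0    0
    F   0    1    0    0
    G   4    0    0   -1
    H   0    0    0   -1

Candidate y = [0, 0, 3, 2, 0, 0, 0, 0]; check y·C column-wise:
  col t0: 3·0 + 2·0 + 0·-2 + 0·4 = 0
  col t1: 0·-3 + 3·0 + 2·0 + 0·1 = 0
  col t2: 3·2 + 2·-3 = 0
  col t3: 0·2 + 3·0 + 2·0 + 0·-1 + 0·-1 = 0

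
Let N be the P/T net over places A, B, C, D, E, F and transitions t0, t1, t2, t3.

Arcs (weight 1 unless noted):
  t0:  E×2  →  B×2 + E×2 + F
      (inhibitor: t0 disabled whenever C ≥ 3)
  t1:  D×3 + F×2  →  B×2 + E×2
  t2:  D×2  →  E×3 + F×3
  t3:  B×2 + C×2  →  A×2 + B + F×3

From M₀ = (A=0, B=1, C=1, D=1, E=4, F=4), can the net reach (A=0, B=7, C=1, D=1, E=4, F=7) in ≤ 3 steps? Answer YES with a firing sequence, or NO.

YES — reachable via ⟨t0, t0, t0⟩ (3 firings)

step 1: fire t0:  (A=0, B=1, C=1, D=1, E=4, F=4) → (A=0, B=3, C=1, D=1, E=4, F=5)
step 2: fire t0:  (A=0, B=3, C=1, D=1, E=4, F=5) → (A=0, B=5, C=1, D=1, E=4, F=6)
step 3: fire t0:  (A=0, B=5, C=1, D=1, E=4, F=6) → (A=0, B=7, C=1, D=1, E=4, F=7)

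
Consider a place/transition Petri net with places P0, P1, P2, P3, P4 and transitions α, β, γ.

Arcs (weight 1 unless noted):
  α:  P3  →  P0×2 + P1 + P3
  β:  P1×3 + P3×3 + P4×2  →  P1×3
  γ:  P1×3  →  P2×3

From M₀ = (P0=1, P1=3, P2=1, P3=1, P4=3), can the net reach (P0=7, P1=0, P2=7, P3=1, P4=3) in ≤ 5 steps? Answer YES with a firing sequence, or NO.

YES — reachable via ⟨α, α, α, γ, γ⟩ (5 firings)

step 1: fire α:  (P0=1, P1=3, P2=1, P3=1, P4=3) → (P0=3, P1=4, P2=1, P3=1, P4=3)
step 2: fire α:  (P0=3, P1=4, P2=1, P3=1, P4=3) → (P0=5, P1=5, P2=1, P3=1, P4=3)
step 3: fire α:  (P0=5, P1=5, P2=1, P3=1, P4=3) → (P0=7, P1=6, P2=1, P3=1, P4=3)
step 4: fire γ:  (P0=7, P1=6, P2=1, P3=1, P4=3) → (P0=7, P1=3, P2=4, P3=1, P4=3)
step 5: fire γ:  (P0=7, P1=3, P2=4, P3=1, P4=3) → (P0=7, P1=0, P2=7, P3=1, P4=3)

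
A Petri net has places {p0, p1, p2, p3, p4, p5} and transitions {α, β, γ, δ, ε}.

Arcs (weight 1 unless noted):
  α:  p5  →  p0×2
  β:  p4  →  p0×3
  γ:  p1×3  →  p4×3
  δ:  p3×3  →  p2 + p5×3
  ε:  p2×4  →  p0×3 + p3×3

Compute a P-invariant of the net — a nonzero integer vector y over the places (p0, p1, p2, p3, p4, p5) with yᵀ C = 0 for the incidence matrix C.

y = (p0:1, p1:3, p2:3, p3:3, p4:3, p5:2)

Incidence matrix C (rows=places, cols=transitions):
        α    β    γ    δ    ε
   p0   2    3    0    0    3
   p1   0    0   -3    0    0
   p2   0    0    0    1   -4
   p3   0    0    0   -3    3
   p4   0   -1    3    0    0
   p5  -1    0    0    3    0

Candidate y = [1, 3, 3, 3, 3, 2]; check y·C column-wise:
  col α: 1·2 + 3·0 + 3·0 + 3·0 + 3·0 + 2·-1 = 0
  col β: 1·3 + 3·0 + 3·0 + 3·0 + 3·-1 + 2·0 = 0
  col γ: 1·0 + 3·-3 + 3·0 + 3·0 + 3·3 + 2·0 = 0
  col δ: 1·0 + 3·0 + 3·1 + 3·-3 + 3·0 + 2·3 = 0
  col ε: 1·3 + 3·0 + 3·-4 + 3·3 + 3·0 + 2·0 = 0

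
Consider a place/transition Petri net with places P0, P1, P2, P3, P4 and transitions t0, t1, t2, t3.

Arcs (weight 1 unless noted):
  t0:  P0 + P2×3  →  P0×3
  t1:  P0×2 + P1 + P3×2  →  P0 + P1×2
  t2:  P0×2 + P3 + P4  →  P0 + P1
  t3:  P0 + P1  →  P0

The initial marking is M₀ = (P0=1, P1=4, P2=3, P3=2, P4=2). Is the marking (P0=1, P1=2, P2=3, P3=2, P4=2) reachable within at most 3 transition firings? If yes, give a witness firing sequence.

step 1: fire t3:  (P0=1, P1=4, P2=3, P3=2, P4=2) → (P0=1, P1=3, P2=3, P3=2, P4=2)
step 2: fire t3:  (P0=1, P1=3, P2=3, P3=2, P4=2) → (P0=1, P1=2, P2=3, P3=2, P4=2)

YES — reachable via ⟨t3, t3⟩ (2 firings)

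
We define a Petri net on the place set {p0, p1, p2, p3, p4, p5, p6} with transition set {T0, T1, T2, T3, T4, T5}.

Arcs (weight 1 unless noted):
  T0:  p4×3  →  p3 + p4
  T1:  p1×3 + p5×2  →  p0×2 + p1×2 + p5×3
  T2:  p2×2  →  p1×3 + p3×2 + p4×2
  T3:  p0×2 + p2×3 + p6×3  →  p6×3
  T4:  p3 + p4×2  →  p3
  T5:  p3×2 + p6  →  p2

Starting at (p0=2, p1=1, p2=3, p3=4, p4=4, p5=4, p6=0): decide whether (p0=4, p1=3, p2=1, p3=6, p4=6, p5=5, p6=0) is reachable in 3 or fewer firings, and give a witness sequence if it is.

YES — reachable via ⟨T2, T1⟩ (2 firings)

step 1: fire T2:  (p0=2, p1=1, p2=3, p3=4, p4=4, p5=4, p6=0) → (p0=2, p1=4, p2=1, p3=6, p4=6, p5=4, p6=0)
step 2: fire T1:  (p0=2, p1=4, p2=1, p3=6, p4=6, p5=4, p6=0) → (p0=4, p1=3, p2=1, p3=6, p4=6, p5=5, p6=0)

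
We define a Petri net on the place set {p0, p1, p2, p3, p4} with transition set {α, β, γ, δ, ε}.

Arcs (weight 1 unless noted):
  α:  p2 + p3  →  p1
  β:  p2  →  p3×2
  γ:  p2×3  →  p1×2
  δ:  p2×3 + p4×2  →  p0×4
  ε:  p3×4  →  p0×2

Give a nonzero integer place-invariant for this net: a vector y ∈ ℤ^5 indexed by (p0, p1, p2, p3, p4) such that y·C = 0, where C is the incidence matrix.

Incidence matrix C (rows=places, cols=transitions):
        α    β    γ    δ    ε
   p0   0    0    0    4    2
   p1   1    0    2    0    0
   p2  -1   -1   -3   -3    0
   p3  -1    2    0    0   -4
   p4   0    0    0   -2    0

Candidate y = [2, 3, 2, 1, 1]; check y·C column-wise:
  col α: 2·0 + 3·1 + 2·-1 + 1·-1 + 1·0 = 0
  col β: 2·0 + 3·0 + 2·-1 + 1·2 + 1·0 = 0
  col γ: 2·0 + 3·2 + 2·-3 + 1·0 + 1·0 = 0
  col δ: 2·4 + 3·0 + 2·-3 + 1·0 + 1·-2 = 0
  col ε: 2·2 + 3·0 + 2·0 + 1·-4 + 1·0 = 0

y = (p0:2, p1:3, p2:2, p3:1, p4:1)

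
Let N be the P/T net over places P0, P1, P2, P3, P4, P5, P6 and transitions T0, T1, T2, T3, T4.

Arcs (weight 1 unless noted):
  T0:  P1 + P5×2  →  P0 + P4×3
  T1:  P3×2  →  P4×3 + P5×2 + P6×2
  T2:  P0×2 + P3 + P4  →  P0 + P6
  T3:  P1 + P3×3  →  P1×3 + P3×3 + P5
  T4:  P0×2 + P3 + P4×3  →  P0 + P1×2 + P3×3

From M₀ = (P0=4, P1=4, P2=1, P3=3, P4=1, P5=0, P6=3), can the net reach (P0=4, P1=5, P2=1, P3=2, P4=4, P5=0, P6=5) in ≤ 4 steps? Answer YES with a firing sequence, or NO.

NO — not reachable within 4 firings

depth 0: 1 marking
depth 1: 4 markings reached so far
depth 2: 10 markings reached so far
depth 3: 21 markings reached so far
depth 4: 39 markings reached so far
target is not among the 39 markings reachable within 4 steps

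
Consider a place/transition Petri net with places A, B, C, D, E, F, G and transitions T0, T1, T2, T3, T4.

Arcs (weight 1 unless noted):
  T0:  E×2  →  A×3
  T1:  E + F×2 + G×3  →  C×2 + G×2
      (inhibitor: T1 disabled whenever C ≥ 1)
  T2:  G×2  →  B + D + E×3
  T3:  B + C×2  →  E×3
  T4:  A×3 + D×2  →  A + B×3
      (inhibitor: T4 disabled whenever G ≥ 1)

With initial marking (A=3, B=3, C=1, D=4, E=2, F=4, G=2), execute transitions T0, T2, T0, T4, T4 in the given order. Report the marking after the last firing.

step 1: fire T0:  (A=3, B=3, C=1, D=4, E=2, F=4, G=2) → (A=6, B=3, C=1, D=4, E=0, F=4, G=2)
step 2: fire T2:  (A=6, B=3, C=1, D=4, E=0, F=4, G=2) → (A=6, B=4, C=1, D=5, E=3, F=4, G=0)
step 3: fire T0:  (A=6, B=4, C=1, D=5, E=3, F=4, G=0) → (A=9, B=4, C=1, D=5, E=1, F=4, G=0)
step 4: fire T4:  (A=9, B=4, C=1, D=5, E=1, F=4, G=0) → (A=7, B=7, C=1, D=3, E=1, F=4, G=0)
step 5: fire T4:  (A=7, B=7, C=1, D=3, E=1, F=4, G=0) → (A=5, B=10, C=1, D=1, E=1, F=4, G=0)

(A=5, B=10, C=1, D=1, E=1, F=4, G=0)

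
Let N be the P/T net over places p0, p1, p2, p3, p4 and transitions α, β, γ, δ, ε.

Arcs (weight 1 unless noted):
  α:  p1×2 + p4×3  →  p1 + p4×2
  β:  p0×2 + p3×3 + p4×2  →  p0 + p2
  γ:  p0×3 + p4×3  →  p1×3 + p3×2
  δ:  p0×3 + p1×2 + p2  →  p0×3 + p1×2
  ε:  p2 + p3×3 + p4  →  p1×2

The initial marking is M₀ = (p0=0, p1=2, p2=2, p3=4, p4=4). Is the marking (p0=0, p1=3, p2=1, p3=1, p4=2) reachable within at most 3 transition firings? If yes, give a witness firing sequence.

YES — reachable via ⟨α, ε⟩ (2 firings)

step 1: fire α:  (p0=0, p1=2, p2=2, p3=4, p4=4) → (p0=0, p1=1, p2=2, p3=4, p4=3)
step 2: fire ε:  (p0=0, p1=1, p2=2, p3=4, p4=3) → (p0=0, p1=3, p2=1, p3=1, p4=2)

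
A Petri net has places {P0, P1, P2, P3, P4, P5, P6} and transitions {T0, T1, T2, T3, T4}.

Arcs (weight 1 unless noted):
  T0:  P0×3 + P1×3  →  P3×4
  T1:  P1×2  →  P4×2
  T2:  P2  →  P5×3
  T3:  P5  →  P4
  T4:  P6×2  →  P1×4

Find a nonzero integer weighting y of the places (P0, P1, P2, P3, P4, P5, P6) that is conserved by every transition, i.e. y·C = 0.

Incidence matrix C (rows=places, cols=transitions):
       T0   T1   T2   T3   T4
   P0  -3    0    0    0    0
   P1  -3   -2    0    0    4
   P2   0    0   -1    0    0
   P3   4    0    0    0    0
   P4   0    2    0    1    0
   P5   0    0    3   -1    0
   P6   0    0    0    0   -2

Candidate y = [4, 0, 0, 3, 0, 0, 0]; check y·C column-wise:
  col T0: 4·-3 + 0·-3 + 3·4 = 0
  col T1: 4·0 + 0·-2 + 3·0 + 0·2 = 0
  col T2: 4·0 + 0·-1 + 3·0 + 0·3 = 0
  col T3: 4·0 + 3·0 + 0·1 + 0·-1 = 0
  col T4: 4·0 + 0·4 + 3·0 + 0·-2 = 0

y = (P0:4, P1:0, P2:0, P3:3, P4:0, P5:0, P6:0)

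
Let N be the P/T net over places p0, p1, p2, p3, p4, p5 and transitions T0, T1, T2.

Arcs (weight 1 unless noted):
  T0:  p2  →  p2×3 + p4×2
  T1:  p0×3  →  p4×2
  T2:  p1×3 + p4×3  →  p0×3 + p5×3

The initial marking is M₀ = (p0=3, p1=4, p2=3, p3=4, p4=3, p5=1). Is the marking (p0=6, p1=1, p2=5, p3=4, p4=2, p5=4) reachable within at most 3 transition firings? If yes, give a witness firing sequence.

step 1: fire T0:  (p0=3, p1=4, p2=3, p3=4, p4=3, p5=1) → (p0=3, p1=4, p2=5, p3=4, p4=5, p5=1)
step 2: fire T2:  (p0=3, p1=4, p2=5, p3=4, p4=5, p5=1) → (p0=6, p1=1, p2=5, p3=4, p4=2, p5=4)

YES — reachable via ⟨T0, T2⟩ (2 firings)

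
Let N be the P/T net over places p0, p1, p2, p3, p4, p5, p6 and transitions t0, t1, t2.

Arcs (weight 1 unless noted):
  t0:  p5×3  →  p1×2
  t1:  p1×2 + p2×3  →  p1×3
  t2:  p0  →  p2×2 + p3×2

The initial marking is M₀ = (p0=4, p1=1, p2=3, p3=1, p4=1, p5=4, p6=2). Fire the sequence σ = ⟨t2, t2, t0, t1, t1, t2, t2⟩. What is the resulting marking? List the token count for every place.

step 1: fire t2:  (p0=4, p1=1, p2=3, p3=1, p4=1, p5=4, p6=2) → (p0=3, p1=1, p2=5, p3=3, p4=1, p5=4, p6=2)
step 2: fire t2:  (p0=3, p1=1, p2=5, p3=3, p4=1, p5=4, p6=2) → (p0=2, p1=1, p2=7, p3=5, p4=1, p5=4, p6=2)
step 3: fire t0:  (p0=2, p1=1, p2=7, p3=5, p4=1, p5=4, p6=2) → (p0=2, p1=3, p2=7, p3=5, p4=1, p5=1, p6=2)
step 4: fire t1:  (p0=2, p1=3, p2=7, p3=5, p4=1, p5=1, p6=2) → (p0=2, p1=4, p2=4, p3=5, p4=1, p5=1, p6=2)
step 5: fire t1:  (p0=2, p1=4, p2=4, p3=5, p4=1, p5=1, p6=2) → (p0=2, p1=5, p2=1, p3=5, p4=1, p5=1, p6=2)
step 6: fire t2:  (p0=2, p1=5, p2=1, p3=5, p4=1, p5=1, p6=2) → (p0=1, p1=5, p2=3, p3=7, p4=1, p5=1, p6=2)
step 7: fire t2:  (p0=1, p1=5, p2=3, p3=7, p4=1, p5=1, p6=2) → (p0=0, p1=5, p2=5, p3=9, p4=1, p5=1, p6=2)

(p0=0, p1=5, p2=5, p3=9, p4=1, p5=1, p6=2)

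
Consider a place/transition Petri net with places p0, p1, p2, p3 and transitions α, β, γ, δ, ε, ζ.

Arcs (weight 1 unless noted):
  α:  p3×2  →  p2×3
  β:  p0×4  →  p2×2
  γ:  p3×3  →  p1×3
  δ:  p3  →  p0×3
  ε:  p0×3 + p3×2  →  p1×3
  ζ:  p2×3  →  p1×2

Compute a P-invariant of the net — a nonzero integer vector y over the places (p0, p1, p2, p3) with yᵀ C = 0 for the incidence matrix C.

Incidence matrix C (rows=places, cols=transitions):
        α    β    γ    δ    ε    ζ
   p0   0   -4    0    3   -3    0
   p1   0    0    3    0    3    2
   p2   3    2    0    0    0   -3
   p3  -2    0   -3   -1   -2    0

Candidate y = [1, 3, 2, 3]; check y·C column-wise:
  col α: 1·0 + 3·0 + 2·3 + 3·-2 = 0
  col β: 1·-4 + 3·0 + 2·2 + 3·0 = 0
  col γ: 1·0 + 3·3 + 2·0 + 3·-3 = 0
  col δ: 1·3 + 3·0 + 2·0 + 3·-1 = 0
  col ε: 1·-3 + 3·3 + 2·0 + 3·-2 = 0
  col ζ: 1·0 + 3·2 + 2·-3 + 3·0 = 0

y = (p0:1, p1:3, p2:2, p3:3)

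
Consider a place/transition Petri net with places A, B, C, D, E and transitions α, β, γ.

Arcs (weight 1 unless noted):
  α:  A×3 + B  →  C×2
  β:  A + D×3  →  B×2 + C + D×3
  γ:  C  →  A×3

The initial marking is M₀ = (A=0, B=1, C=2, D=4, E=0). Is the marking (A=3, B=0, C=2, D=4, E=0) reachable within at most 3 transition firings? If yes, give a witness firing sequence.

step 1: fire γ:  (A=0, B=1, C=2, D=4, E=0) → (A=3, B=1, C=1, D=4, E=0)
step 2: fire α:  (A=3, B=1, C=1, D=4, E=0) → (A=0, B=0, C=3, D=4, E=0)
step 3: fire γ:  (A=0, B=0, C=3, D=4, E=0) → (A=3, B=0, C=2, D=4, E=0)

YES — reachable via ⟨γ, α, γ⟩ (3 firings)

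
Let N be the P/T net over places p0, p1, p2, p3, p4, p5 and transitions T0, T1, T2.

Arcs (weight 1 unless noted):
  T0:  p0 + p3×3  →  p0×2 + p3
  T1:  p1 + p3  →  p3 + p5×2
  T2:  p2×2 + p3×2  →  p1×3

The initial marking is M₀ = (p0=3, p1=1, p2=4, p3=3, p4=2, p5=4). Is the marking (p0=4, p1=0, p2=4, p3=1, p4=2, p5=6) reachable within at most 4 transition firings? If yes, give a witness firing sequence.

step 1: fire T0:  (p0=3, p1=1, p2=4, p3=3, p4=2, p5=4) → (p0=4, p1=1, p2=4, p3=1, p4=2, p5=4)
step 2: fire T1:  (p0=4, p1=1, p2=4, p3=1, p4=2, p5=4) → (p0=4, p1=0, p2=4, p3=1, p4=2, p5=6)

YES — reachable via ⟨T0, T1⟩ (2 firings)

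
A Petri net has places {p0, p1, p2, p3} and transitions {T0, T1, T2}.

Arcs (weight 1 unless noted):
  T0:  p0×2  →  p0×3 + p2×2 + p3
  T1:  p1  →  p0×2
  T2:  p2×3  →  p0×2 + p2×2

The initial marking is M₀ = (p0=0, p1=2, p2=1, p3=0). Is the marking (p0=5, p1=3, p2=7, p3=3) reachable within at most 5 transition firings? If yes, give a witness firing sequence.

NO — not reachable within 5 firings

depth 0: 1 marking
depth 1: 2 markings reached so far
depth 2: 4 markings reached so far
depth 3: 7 markings reached so far
depth 4: 11 markings reached so far
depth 5: 16 markings reached so far
target is not among the 16 markings reachable within 5 steps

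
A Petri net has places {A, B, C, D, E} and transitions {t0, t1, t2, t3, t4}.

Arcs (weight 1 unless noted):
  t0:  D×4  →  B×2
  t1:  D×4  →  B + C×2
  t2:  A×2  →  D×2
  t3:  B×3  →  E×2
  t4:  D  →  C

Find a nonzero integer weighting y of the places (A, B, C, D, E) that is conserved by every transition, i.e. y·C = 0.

Incidence matrix C (rows=places, cols=transitions):
       t0   t1   t2   t3   t4
    A   0    0   -2    0    0
    B   2    1    0   -3    0
    C   0    2    0    0    1
    D  -4   -4    2    0   -1
    E   0    0    0    2    0

Candidate y = [1, 2, 1, 1, 3]; check y·C column-wise:
  col t0: 1·0 + 2·2 + 1·0 + 1·-4 + 3·0 = 0
  col t1: 1·0 + 2·1 + 1·2 + 1·-4 + 3·0 = 0
  col t2: 1·-2 + 2·0 + 1·0 + 1·2 + 3·0 = 0
  col t3: 1·0 + 2·-3 + 1·0 + 1·0 + 3·2 = 0
  col t4: 1·0 + 2·0 + 1·1 + 1·-1 + 3·0 = 0

y = (A:1, B:2, C:1, D:1, E:3)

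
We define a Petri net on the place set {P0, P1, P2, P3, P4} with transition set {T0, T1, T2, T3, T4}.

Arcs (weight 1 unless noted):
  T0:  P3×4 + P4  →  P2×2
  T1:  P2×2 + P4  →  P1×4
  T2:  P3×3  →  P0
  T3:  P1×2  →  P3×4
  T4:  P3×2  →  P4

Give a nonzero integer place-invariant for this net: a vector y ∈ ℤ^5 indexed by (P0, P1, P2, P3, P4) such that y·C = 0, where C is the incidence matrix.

Incidence matrix C (rows=places, cols=transitions):
       T0   T1   T2   T3   T4
   P0   0    0    1    0    0
   P1   0    4    0   -2    0
   P2   2   -2    0    0    0
   P3  -4    0   -3    4   -2
   P4  -1   -1    0    0    1

Candidate y = [3, 2, 3, 1, 2]; check y·C column-wise:
  col T0: 3·0 + 2·0 + 3·2 + 1·-4 + 2·-1 = 0
  col T1: 3·0 + 2·4 + 3·-2 + 1·0 + 2·-1 = 0
  col T2: 3·1 + 2·0 + 3·0 + 1·-3 + 2·0 = 0
  col T3: 3·0 + 2·-2 + 3·0 + 1·4 + 2·0 = 0
  col T4: 3·0 + 2·0 + 3·0 + 1·-2 + 2·1 = 0

y = (P0:3, P1:2, P2:3, P3:1, P4:2)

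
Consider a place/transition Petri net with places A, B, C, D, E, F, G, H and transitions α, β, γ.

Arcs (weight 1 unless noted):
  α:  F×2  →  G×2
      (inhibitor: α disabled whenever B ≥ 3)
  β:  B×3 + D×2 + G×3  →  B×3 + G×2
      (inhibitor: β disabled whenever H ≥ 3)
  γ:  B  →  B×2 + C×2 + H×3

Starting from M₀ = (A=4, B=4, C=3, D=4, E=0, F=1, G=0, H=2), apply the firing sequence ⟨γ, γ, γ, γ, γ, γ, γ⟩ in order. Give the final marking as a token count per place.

(A=4, B=11, C=17, D=4, E=0, F=1, G=0, H=23)

step 1: fire γ:  (A=4, B=4, C=3, D=4, E=0, F=1, G=0, H=2) → (A=4, B=5, C=5, D=4, E=0, F=1, G=0, H=5)
step 2: fire γ:  (A=4, B=5, C=5, D=4, E=0, F=1, G=0, H=5) → (A=4, B=6, C=7, D=4, E=0, F=1, G=0, H=8)
step 3: fire γ:  (A=4, B=6, C=7, D=4, E=0, F=1, G=0, H=8) → (A=4, B=7, C=9, D=4, E=0, F=1, G=0, H=11)
step 4: fire γ:  (A=4, B=7, C=9, D=4, E=0, F=1, G=0, H=11) → (A=4, B=8, C=11, D=4, E=0, F=1, G=0, H=14)
step 5: fire γ:  (A=4, B=8, C=11, D=4, E=0, F=1, G=0, H=14) → (A=4, B=9, C=13, D=4, E=0, F=1, G=0, H=17)
step 6: fire γ:  (A=4, B=9, C=13, D=4, E=0, F=1, G=0, H=17) → (A=4, B=10, C=15, D=4, E=0, F=1, G=0, H=20)
step 7: fire γ:  (A=4, B=10, C=15, D=4, E=0, F=1, G=0, H=20) → (A=4, B=11, C=17, D=4, E=0, F=1, G=0, H=23)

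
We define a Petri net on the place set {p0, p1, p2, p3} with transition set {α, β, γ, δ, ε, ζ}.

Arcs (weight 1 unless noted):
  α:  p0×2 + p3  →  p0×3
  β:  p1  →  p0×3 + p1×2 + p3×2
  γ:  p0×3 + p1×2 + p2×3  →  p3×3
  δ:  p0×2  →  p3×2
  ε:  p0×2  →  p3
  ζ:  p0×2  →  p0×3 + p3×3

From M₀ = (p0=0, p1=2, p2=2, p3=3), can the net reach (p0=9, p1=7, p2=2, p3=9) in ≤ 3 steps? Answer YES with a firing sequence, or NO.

NO — not reachable within 3 firings

depth 0: 1 marking
depth 1: 2 markings reached so far
depth 2: 7 markings reached so far
depth 3: 19 markings reached so far
target is not among the 19 markings reachable within 3 steps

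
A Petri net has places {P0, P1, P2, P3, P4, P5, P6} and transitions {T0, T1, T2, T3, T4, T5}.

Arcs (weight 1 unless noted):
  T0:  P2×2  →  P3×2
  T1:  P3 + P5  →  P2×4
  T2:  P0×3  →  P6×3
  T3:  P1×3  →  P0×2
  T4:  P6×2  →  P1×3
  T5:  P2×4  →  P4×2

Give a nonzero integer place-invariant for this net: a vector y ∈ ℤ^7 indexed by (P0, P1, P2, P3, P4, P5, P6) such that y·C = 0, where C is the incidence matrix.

Incidence matrix C (rows=places, cols=transitions):
       T0   T1   T2   T3   T4   T5
   P0   0    0   -3    2    0    0
   P1   0    0    0   -3    3    0
   P2  -2    4    0    0    0   -4
   P3   2   -1    0    0    0    0
   P4   0    0    0    0    0    2
   P5   0   -1    0    0    0    0
   P6   0    0    3    0   -2    0

Candidate y = [0, 0, 1, 1, 2, 3, 0]; check y·C column-wise:
  col T0: 1·-2 + 1·2 + 2·0 + 3·0 = 0
  col T1: 1·4 + 1·-1 + 2·0 + 3·-1 = 0
  col T2: 0·-3 + 1·0 + 1·0 + 2·0 + 3·0 + 0·3 = 0
  col T3: 0·2 + 0·-3 + 1·0 + 1·0 + 2·0 + 3·0 = 0
  col T4: 0·3 + 1·0 + 1·0 + 2·0 + 3·0 + 0·-2 = 0
  col T5: 1·-4 + 1·0 + 2·2 + 3·0 = 0

y = (P0:0, P1:0, P2:1, P3:1, P4:2, P5:3, P6:0)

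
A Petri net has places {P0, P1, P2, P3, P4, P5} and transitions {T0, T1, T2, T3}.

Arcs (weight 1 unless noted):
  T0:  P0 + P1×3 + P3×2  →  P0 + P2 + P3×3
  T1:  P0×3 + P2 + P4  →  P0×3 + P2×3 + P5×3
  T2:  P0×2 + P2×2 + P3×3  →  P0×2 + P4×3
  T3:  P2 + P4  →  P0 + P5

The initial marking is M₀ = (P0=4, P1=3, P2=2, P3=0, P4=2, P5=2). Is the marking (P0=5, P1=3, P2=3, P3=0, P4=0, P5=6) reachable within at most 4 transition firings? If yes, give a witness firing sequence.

step 1: fire T1:  (P0=4, P1=3, P2=2, P3=0, P4=2, P5=2) → (P0=4, P1=3, P2=4, P3=0, P4=1, P5=5)
step 2: fire T3:  (P0=4, P1=3, P2=4, P3=0, P4=1, P5=5) → (P0=5, P1=3, P2=3, P3=0, P4=0, P5=6)

YES — reachable via ⟨T1, T3⟩ (2 firings)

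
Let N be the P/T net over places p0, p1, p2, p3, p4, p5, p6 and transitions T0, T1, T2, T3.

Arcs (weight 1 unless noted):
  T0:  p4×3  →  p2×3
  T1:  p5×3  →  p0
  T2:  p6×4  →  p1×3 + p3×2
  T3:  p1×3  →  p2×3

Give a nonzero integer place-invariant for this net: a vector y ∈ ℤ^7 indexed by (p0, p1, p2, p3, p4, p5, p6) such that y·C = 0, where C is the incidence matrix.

Incidence matrix C (rows=places, cols=transitions):
       T0   T1   T2   T3
   p0   0    1    0    0
   p1   0    0    3   -3
   p2   3    0    0    3
   p3   0    0    2    0
   p4  -3    0    0    0
   p5   0   -3    0    0
   p6   0    0   -4    0

Candidate y = [0, 2, 2, -3, 2, 0, 0]; check y·C column-wise:
  col T0: 2·0 + 2·3 + -3·0 + 2·-3 = 0
  col T1: 0·1 + 2·0 + 2·0 + -3·0 + 2·0 + 0·-3 = 0
  col T2: 2·3 + 2·0 + -3·2 + 2·0 + 0·-4 = 0
  col T3: 2·-3 + 2·3 + -3·0 + 2·0 = 0

y = (p0:0, p1:2, p2:2, p3:-3, p4:2, p5:0, p6:0)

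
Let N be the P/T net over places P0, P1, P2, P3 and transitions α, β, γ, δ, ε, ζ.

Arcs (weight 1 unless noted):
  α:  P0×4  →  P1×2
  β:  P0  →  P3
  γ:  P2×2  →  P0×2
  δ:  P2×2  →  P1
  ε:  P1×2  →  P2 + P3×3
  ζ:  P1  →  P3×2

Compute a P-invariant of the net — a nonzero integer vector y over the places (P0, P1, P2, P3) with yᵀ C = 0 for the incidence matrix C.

y = (P0:1, P1:2, P2:1, P3:1)

Incidence matrix C (rows=places, cols=transitions):
        α    β    γ    δ    ε    ζ
   P0  -4   -1    2    0    0    0
   P1   2    0    0    1   -2   -1
   P2   0    0   -2   -2    1    0
   P3   0    1    0    0    3    2

Candidate y = [1, 2, 1, 1]; check y·C column-wise:
  col α: 1·-4 + 2·2 + 1·0 + 1·0 = 0
  col β: 1·-1 + 2·0 + 1·0 + 1·1 = 0
  col γ: 1·2 + 2·0 + 1·-2 + 1·0 = 0
  col δ: 1·0 + 2·1 + 1·-2 + 1·0 = 0
  col ε: 1·0 + 2·-2 + 1·1 + 1·3 = 0
  col ζ: 1·0 + 2·-1 + 1·0 + 1·2 = 0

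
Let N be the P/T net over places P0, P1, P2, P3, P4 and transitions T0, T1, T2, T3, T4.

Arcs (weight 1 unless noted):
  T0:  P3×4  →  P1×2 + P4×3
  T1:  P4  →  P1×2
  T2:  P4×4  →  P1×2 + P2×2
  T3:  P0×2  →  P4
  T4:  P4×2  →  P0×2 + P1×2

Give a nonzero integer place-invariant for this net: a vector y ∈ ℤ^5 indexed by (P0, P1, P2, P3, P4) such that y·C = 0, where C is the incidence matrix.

Incidence matrix C (rows=places, cols=transitions):
       T0   T1   T2   T3   T4
   P0   0    0    0   -2    2
   P1   2    2    2    0    2
   P2   0    0    2    0    0
   P3  -4    0    0    0    0
   P4   3   -1   -4    1   -2

Candidate y = [1, 1, 3, 2, 2]; check y·C column-wise:
  col T0: 1·0 + 1·2 + 3·0 + 2·-4 + 2·3 = 0
  col T1: 1·0 + 1·2 + 3·0 + 2·0 + 2·-1 = 0
  col T2: 1·0 + 1·2 + 3·2 + 2·0 + 2·-4 = 0
  col T3: 1·-2 + 1·0 + 3·0 + 2·0 + 2·1 = 0
  col T4: 1·2 + 1·2 + 3·0 + 2·0 + 2·-2 = 0

y = (P0:1, P1:1, P2:3, P3:2, P4:2)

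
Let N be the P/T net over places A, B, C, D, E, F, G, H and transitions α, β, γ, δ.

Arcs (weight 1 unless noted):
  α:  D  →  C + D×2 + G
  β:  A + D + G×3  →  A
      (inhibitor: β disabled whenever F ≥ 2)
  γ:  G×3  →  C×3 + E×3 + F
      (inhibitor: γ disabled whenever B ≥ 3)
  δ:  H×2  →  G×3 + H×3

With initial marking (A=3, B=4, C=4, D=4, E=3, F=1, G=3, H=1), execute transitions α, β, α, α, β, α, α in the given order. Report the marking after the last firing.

(A=3, B=4, C=9, D=7, E=3, F=1, G=2, H=1)

step 1: fire α:  (A=3, B=4, C=4, D=4, E=3, F=1, G=3, H=1) → (A=3, B=4, C=5, D=5, E=3, F=1, G=4, H=1)
step 2: fire β:  (A=3, B=4, C=5, D=5, E=3, F=1, G=4, H=1) → (A=3, B=4, C=5, D=4, E=3, F=1, G=1, H=1)
step 3: fire α:  (A=3, B=4, C=5, D=4, E=3, F=1, G=1, H=1) → (A=3, B=4, C=6, D=5, E=3, F=1, G=2, H=1)
step 4: fire α:  (A=3, B=4, C=6, D=5, E=3, F=1, G=2, H=1) → (A=3, B=4, C=7, D=6, E=3, F=1, G=3, H=1)
step 5: fire β:  (A=3, B=4, C=7, D=6, E=3, F=1, G=3, H=1) → (A=3, B=4, C=7, D=5, E=3, F=1, G=0, H=1)
step 6: fire α:  (A=3, B=4, C=7, D=5, E=3, F=1, G=0, H=1) → (A=3, B=4, C=8, D=6, E=3, F=1, G=1, H=1)
step 7: fire α:  (A=3, B=4, C=8, D=6, E=3, F=1, G=1, H=1) → (A=3, B=4, C=9, D=7, E=3, F=1, G=2, H=1)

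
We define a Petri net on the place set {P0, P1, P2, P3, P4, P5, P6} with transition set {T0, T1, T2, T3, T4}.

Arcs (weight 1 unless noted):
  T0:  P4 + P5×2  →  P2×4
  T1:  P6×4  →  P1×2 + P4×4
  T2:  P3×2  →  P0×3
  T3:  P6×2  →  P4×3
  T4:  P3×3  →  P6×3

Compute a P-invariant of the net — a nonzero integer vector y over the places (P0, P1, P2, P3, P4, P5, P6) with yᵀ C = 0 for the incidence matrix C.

Incidence matrix C (rows=places, cols=transitions):
       T0   T1   T2   T3   T4
   P0   0    0    3    0    0
   P1   0    2    0    0    0
   P2   4    0    0    0    0
   P3   0    0   -2    0   -3
   P4  -1    4    0    3    0
   P5  -2    0    0    0    0
   P6   0   -4    0   -2    3

Candidate y = [0, 0, 1, 0, 0, 2, 0]; check y·C column-wise:
  col T0: 1·4 + 0·-1 + 2·-2 = 0
  col T1: 0·2 + 1·0 + 0·4 + 2·0 + 0·-4 = 0
  col T2: 0·3 + 1·0 + 0·-2 + 2·0 = 0
  col T3: 1·0 + 0·3 + 2·0 + 0·-2 = 0
  col T4: 1·0 + 0·-3 + 2·0 + 0·3 = 0

y = (P0:0, P1:0, P2:1, P3:0, P4:0, P5:2, P6:0)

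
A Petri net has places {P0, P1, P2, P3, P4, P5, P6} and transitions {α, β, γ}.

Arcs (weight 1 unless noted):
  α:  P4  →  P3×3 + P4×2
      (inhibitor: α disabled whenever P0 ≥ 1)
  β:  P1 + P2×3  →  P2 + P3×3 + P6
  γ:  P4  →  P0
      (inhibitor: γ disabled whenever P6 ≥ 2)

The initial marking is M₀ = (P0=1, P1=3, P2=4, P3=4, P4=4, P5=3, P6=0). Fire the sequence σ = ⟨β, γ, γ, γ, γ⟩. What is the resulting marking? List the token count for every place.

(P0=5, P1=2, P2=2, P3=7, P4=0, P5=3, P6=1)

step 1: fire β:  (P0=1, P1=3, P2=4, P3=4, P4=4, P5=3, P6=0) → (P0=1, P1=2, P2=2, P3=7, P4=4, P5=3, P6=1)
step 2: fire γ:  (P0=1, P1=2, P2=2, P3=7, P4=4, P5=3, P6=1) → (P0=2, P1=2, P2=2, P3=7, P4=3, P5=3, P6=1)
step 3: fire γ:  (P0=2, P1=2, P2=2, P3=7, P4=3, P5=3, P6=1) → (P0=3, P1=2, P2=2, P3=7, P4=2, P5=3, P6=1)
step 4: fire γ:  (P0=3, P1=2, P2=2, P3=7, P4=2, P5=3, P6=1) → (P0=4, P1=2, P2=2, P3=7, P4=1, P5=3, P6=1)
step 5: fire γ:  (P0=4, P1=2, P2=2, P3=7, P4=1, P5=3, P6=1) → (P0=5, P1=2, P2=2, P3=7, P4=0, P5=3, P6=1)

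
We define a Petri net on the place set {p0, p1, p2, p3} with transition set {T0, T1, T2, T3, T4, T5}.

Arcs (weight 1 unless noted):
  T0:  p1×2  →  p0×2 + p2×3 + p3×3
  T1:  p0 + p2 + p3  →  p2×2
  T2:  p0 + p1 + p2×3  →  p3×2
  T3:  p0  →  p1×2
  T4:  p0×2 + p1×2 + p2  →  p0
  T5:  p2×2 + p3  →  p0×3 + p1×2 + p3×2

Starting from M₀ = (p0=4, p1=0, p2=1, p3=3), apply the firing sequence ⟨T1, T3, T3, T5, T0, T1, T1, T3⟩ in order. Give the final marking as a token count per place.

step 1: fire T1:  (p0=4, p1=0, p2=1, p3=3) → (p0=3, p1=0, p2=2, p3=2)
step 2: fire T3:  (p0=3, p1=0, p2=2, p3=2) → (p0=2, p1=2, p2=2, p3=2)
step 3: fire T3:  (p0=2, p1=2, p2=2, p3=2) → (p0=1, p1=4, p2=2, p3=2)
step 4: fire T5:  (p0=1, p1=4, p2=2, p3=2) → (p0=4, p1=6, p2=0, p3=3)
step 5: fire T0:  (p0=4, p1=6, p2=0, p3=3) → (p0=6, p1=4, p2=3, p3=6)
step 6: fire T1:  (p0=6, p1=4, p2=3, p3=6) → (p0=5, p1=4, p2=4, p3=5)
step 7: fire T1:  (p0=5, p1=4, p2=4, p3=5) → (p0=4, p1=4, p2=5, p3=4)
step 8: fire T3:  (p0=4, p1=4, p2=5, p3=4) → (p0=3, p1=6, p2=5, p3=4)

(p0=3, p1=6, p2=5, p3=4)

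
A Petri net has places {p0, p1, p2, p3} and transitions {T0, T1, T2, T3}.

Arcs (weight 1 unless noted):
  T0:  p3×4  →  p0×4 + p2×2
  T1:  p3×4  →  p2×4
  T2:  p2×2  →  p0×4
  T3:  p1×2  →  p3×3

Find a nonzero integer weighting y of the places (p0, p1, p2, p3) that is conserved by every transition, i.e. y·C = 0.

Incidence matrix C (rows=places, cols=transitions):
       T0   T1   T2   T3
   p0   4    0    4    0
   p1   0    0    0   -2
   p2   2    4   -2    0
   p3  -4   -4    0    3

Candidate y = [1, 3, 2, 2]; check y·C column-wise:
  col T0: 1·4 + 3·0 + 2·2 + 2·-4 = 0
  col T1: 1·0 + 3·0 + 2·4 + 2·-4 = 0
  col T2: 1·4 + 3·0 + 2·-2 + 2·0 = 0
  col T3: 1·0 + 3·-2 + 2·0 + 2·3 = 0

y = (p0:1, p1:3, p2:2, p3:2)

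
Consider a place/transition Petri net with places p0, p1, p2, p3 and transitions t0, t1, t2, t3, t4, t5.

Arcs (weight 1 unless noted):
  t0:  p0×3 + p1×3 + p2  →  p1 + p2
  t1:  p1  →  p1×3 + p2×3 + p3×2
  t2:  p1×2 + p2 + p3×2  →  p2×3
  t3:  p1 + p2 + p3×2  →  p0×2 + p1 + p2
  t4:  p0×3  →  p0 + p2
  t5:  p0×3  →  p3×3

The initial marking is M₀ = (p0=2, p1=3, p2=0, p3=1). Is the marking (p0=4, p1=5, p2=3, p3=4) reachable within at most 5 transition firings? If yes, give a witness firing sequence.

NO — not reachable within 5 firings

depth 0: 1 marking
depth 1: 2 markings reached so far
depth 2: 5 markings reached so far
depth 3: 11 markings reached so far
depth 4: 22 markings reached so far
depth 5: 43 markings reached so far
target is not among the 43 markings reachable within 5 steps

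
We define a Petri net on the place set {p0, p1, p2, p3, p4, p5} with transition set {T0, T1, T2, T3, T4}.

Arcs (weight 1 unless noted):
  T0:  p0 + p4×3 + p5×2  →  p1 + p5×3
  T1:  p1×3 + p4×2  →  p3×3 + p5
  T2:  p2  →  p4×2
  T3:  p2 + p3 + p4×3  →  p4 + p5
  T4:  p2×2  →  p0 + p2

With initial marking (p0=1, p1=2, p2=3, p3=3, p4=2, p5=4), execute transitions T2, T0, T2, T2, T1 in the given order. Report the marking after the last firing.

step 1: fire T2:  (p0=1, p1=2, p2=3, p3=3, p4=2, p5=4) → (p0=1, p1=2, p2=2, p3=3, p4=4, p5=4)
step 2: fire T0:  (p0=1, p1=2, p2=2, p3=3, p4=4, p5=4) → (p0=0, p1=3, p2=2, p3=3, p4=1, p5=5)
step 3: fire T2:  (p0=0, p1=3, p2=2, p3=3, p4=1, p5=5) → (p0=0, p1=3, p2=1, p3=3, p4=3, p5=5)
step 4: fire T2:  (p0=0, p1=3, p2=1, p3=3, p4=3, p5=5) → (p0=0, p1=3, p2=0, p3=3, p4=5, p5=5)
step 5: fire T1:  (p0=0, p1=3, p2=0, p3=3, p4=5, p5=5) → (p0=0, p1=0, p2=0, p3=6, p4=3, p5=6)

(p0=0, p1=0, p2=0, p3=6, p4=3, p5=6)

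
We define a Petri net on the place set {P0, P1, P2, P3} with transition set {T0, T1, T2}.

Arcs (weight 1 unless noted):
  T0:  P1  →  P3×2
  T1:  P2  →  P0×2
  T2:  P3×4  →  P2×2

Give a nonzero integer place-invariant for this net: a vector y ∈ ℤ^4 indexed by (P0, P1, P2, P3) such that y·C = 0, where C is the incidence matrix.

y = (P0:1, P1:2, P2:2, P3:1)

Incidence matrix C (rows=places, cols=transitions):
       T0   T1   T2
   P0   0    2    0
   P1  -1    0    0
   P2   0   -1    2
   P3   2    0   -4

Candidate y = [1, 2, 2, 1]; check y·C column-wise:
  col T0: 1·0 + 2·-1 + 2·0 + 1·2 = 0
  col T1: 1·2 + 2·0 + 2·-1 + 1·0 = 0
  col T2: 1·0 + 2·0 + 2·2 + 1·-4 = 0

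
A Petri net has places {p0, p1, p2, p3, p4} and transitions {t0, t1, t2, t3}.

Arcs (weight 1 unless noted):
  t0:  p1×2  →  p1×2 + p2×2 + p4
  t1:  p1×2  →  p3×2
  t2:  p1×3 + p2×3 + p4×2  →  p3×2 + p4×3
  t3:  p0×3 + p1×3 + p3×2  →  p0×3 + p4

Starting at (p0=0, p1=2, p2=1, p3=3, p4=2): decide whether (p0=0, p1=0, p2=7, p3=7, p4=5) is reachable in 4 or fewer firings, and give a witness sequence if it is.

depth 0: 1 marking
depth 1: 3 markings reached so far
depth 2: 5 markings reached so far
depth 3: 7 markings reached so far
depth 4: 9 markings reached so far
target is not among the 9 markings reachable within 4 steps

NO — not reachable within 4 firings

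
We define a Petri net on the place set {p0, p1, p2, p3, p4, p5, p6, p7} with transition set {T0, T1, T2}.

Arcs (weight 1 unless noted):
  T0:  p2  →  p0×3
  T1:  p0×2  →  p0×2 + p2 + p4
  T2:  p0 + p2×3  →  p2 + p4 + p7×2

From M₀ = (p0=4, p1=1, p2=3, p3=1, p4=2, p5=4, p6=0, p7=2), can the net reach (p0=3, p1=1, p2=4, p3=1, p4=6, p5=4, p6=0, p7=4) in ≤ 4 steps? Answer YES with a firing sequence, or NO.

YES — reachable via ⟨T1, T1, T1, T2⟩ (4 firings)

step 1: fire T1:  (p0=4, p1=1, p2=3, p3=1, p4=2, p5=4, p6=0, p7=2) → (p0=4, p1=1, p2=4, p3=1, p4=3, p5=4, p6=0, p7=2)
step 2: fire T1:  (p0=4, p1=1, p2=4, p3=1, p4=3, p5=4, p6=0, p7=2) → (p0=4, p1=1, p2=5, p3=1, p4=4, p5=4, p6=0, p7=2)
step 3: fire T1:  (p0=4, p1=1, p2=5, p3=1, p4=4, p5=4, p6=0, p7=2) → (p0=4, p1=1, p2=6, p3=1, p4=5, p5=4, p6=0, p7=2)
step 4: fire T2:  (p0=4, p1=1, p2=6, p3=1, p4=5, p5=4, p6=0, p7=2) → (p0=3, p1=1, p2=4, p3=1, p4=6, p5=4, p6=0, p7=4)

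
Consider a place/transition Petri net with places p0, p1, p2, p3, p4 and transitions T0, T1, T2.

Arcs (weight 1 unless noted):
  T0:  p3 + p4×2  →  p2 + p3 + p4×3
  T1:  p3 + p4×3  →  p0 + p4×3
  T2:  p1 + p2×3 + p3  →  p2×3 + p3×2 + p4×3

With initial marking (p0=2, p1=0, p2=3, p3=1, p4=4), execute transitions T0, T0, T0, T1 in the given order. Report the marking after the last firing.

step 1: fire T0:  (p0=2, p1=0, p2=3, p3=1, p4=4) → (p0=2, p1=0, p2=4, p3=1, p4=5)
step 2: fire T0:  (p0=2, p1=0, p2=4, p3=1, p4=5) → (p0=2, p1=0, p2=5, p3=1, p4=6)
step 3: fire T0:  (p0=2, p1=0, p2=5, p3=1, p4=6) → (p0=2, p1=0, p2=6, p3=1, p4=7)
step 4: fire T1:  (p0=2, p1=0, p2=6, p3=1, p4=7) → (p0=3, p1=0, p2=6, p3=0, p4=7)

(p0=3, p1=0, p2=6, p3=0, p4=7)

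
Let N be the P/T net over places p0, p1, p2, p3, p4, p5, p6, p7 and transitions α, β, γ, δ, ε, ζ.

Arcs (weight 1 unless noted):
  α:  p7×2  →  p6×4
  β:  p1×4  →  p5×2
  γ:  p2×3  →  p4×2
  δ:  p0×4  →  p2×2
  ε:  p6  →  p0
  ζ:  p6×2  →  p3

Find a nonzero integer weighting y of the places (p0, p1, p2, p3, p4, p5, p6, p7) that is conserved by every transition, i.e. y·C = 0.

y = (p0:0, p1:1, p2:0, p3:0, p4:0, p5:2, p6:0, p7:0)

Incidence matrix C (rows=places, cols=transitions):
        α    β    γ    δ    ε    ζ
   p0   0    0    0   -4    1    0
   p1   0   -4    0    0    0    0
   p2   0    0   -3    2    0    0
   p3   0    0    0    0    0    1
   p4   0    0    2    0    0    0
   p5   0    2    0    0    0    0
   p6   4    0    0    0   -1   -2
   p7  -2    0    0    0    0    0

Candidate y = [0, 1, 0, 0, 0, 2, 0, 0]; check y·C column-wise:
  col α: 1·0 + 2·0 + 0·4 + 0·-2 = 0
  col β: 1·-4 + 2·2 = 0
  col γ: 1·0 + 0·-3 + 0·2 + 2·0 = 0
  col δ: 0·-4 + 1·0 + 0·2 + 2·0 = 0
  col ε: 0·1 + 1·0 + 2·0 + 0·-1 = 0
  col ζ: 1·0 + 0·1 + 2·0 + 0·-2 = 0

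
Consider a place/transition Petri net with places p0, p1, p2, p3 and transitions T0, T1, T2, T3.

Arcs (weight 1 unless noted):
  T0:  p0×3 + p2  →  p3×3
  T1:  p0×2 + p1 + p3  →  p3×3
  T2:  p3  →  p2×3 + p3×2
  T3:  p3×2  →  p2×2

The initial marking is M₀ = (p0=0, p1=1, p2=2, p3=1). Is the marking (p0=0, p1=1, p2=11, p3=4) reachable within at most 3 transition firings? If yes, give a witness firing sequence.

step 1: fire T2:  (p0=0, p1=1, p2=2, p3=1) → (p0=0, p1=1, p2=5, p3=2)
step 2: fire T2:  (p0=0, p1=1, p2=5, p3=2) → (p0=0, p1=1, p2=8, p3=3)
step 3: fire T2:  (p0=0, p1=1, p2=8, p3=3) → (p0=0, p1=1, p2=11, p3=4)

YES — reachable via ⟨T2, T2, T2⟩ (3 firings)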